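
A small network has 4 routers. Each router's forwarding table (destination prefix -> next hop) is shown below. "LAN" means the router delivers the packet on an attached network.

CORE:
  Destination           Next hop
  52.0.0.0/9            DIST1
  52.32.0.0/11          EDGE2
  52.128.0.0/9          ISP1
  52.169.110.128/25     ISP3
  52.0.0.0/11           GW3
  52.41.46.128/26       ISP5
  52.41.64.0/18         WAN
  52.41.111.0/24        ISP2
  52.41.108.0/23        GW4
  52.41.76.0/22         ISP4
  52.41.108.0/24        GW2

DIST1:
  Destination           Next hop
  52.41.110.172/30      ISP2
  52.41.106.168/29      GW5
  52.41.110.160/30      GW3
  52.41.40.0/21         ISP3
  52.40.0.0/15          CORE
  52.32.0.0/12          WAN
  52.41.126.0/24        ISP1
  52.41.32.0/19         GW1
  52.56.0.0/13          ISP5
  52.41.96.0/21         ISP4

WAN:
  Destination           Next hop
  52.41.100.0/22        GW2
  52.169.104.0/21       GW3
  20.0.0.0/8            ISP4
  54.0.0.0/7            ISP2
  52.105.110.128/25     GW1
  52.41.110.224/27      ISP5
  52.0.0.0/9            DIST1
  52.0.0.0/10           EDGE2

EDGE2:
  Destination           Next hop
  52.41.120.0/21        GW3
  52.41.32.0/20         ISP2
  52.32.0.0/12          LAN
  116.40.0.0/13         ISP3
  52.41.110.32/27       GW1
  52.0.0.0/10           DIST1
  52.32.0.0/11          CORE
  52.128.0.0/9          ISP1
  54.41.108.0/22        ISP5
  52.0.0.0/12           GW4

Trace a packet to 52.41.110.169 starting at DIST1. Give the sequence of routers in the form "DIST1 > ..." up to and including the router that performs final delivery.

At DIST1: longest match for 52.41.110.169 is 52.40.0.0/15 -> CORE
At CORE: longest match for 52.41.110.169 is 52.41.64.0/18 -> WAN
At WAN: longest match for 52.41.110.169 is 52.0.0.0/10 -> EDGE2
At EDGE2: longest match for 52.41.110.169 is 52.32.0.0/12 -> LAN

DIST1 > CORE > WAN > EDGE2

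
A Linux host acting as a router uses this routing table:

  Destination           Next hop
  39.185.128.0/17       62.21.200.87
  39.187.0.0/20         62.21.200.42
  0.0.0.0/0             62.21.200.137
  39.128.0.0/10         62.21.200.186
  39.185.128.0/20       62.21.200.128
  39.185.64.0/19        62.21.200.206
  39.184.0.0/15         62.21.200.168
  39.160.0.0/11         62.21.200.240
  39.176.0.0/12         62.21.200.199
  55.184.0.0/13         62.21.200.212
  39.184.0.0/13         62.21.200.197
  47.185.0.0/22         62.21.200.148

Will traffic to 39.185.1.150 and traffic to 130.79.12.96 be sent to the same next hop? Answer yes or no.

39.185.1.150: longest match 39.184.0.0/15 -> 62.21.200.168
130.79.12.96: longest match 0.0.0.0/0 -> 62.21.200.137

no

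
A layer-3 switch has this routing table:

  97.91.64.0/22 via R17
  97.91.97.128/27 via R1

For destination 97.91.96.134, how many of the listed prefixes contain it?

0

No listed prefix contains 97.91.96.134.
Total matching entries: 0.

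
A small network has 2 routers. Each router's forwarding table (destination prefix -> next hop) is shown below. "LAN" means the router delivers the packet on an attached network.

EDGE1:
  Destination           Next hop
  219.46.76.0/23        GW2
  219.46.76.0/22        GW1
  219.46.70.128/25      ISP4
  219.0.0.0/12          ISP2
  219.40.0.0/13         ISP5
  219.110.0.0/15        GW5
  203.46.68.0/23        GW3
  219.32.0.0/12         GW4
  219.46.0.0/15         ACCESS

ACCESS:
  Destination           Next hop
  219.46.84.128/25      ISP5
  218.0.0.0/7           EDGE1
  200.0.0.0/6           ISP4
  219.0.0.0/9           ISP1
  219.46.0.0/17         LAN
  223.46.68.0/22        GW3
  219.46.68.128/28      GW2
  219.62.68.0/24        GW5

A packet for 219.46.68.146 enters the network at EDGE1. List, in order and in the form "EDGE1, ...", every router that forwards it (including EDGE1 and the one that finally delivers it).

At EDGE1: longest match for 219.46.68.146 is 219.46.0.0/15 -> ACCESS
At ACCESS: longest match for 219.46.68.146 is 219.46.0.0/17 -> LAN

EDGE1, ACCESS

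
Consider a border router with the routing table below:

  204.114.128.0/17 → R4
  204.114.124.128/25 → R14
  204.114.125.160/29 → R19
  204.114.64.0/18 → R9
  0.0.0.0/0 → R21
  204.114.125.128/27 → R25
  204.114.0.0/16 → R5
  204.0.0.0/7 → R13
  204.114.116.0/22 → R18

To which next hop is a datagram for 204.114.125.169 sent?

Routes whose prefix contains 204.114.125.169:
  0.0.0.0/0 (default, matches everything) -> R21
  204.0.0.0/7 (204.0.0.0 - 205.255.255.255) -> R13
  204.114.0.0/16 (204.114.0.0 - 204.114.255.255) -> R5
  204.114.64.0/18 (204.114.64.0 - 204.114.127.255) -> R9
More-specific entries that do NOT match:
  204.114.125.160/29 (204.114.125.160 - 204.114.125.167) does not contain 204.114.125.169
  204.114.125.128/27 (204.114.125.128 - 204.114.125.159) does not contain 204.114.125.169
  204.114.124.128/25 (204.114.124.128 - 204.114.124.255) does not contain 204.114.125.169
  204.114.116.0/22 (204.114.116.0 - 204.114.119.255) does not contain 204.114.125.169
Longest matching prefix is /18 -> next hop R9.

R9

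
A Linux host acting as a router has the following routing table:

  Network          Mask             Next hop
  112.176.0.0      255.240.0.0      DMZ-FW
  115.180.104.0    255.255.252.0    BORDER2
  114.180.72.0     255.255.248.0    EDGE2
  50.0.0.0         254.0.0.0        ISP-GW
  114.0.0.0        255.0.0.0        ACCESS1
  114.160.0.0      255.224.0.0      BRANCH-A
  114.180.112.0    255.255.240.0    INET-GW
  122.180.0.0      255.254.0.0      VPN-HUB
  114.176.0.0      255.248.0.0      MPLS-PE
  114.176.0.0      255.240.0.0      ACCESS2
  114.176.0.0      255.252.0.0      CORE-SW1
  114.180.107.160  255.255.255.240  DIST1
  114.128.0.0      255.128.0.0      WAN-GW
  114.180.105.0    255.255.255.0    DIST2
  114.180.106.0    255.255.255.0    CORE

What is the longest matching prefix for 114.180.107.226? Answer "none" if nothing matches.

Entries matching 114.180.107.226:
  114.0.0.0/8 (114.0.0.0 - 114.255.255.255)
  114.128.0.0/9 (114.128.0.0 - 114.255.255.255)
  114.160.0.0/11 (114.160.0.0 - 114.191.255.255)
  114.176.0.0/12 (114.176.0.0 - 114.191.255.255)
  114.176.0.0/13 (114.176.0.0 - 114.183.255.255)
Most specific is 114.176.0.0/13.

114.176.0.0/13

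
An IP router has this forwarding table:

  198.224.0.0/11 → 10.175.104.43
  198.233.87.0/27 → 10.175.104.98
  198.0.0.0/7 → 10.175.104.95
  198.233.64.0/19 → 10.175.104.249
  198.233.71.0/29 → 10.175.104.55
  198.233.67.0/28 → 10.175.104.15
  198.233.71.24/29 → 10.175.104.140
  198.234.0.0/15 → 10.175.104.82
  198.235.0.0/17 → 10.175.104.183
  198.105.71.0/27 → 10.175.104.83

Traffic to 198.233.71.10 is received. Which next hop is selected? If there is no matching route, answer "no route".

10.175.104.249

Routes whose prefix contains 198.233.71.10:
  198.0.0.0/7 (198.0.0.0 - 199.255.255.255) -> 10.175.104.95
  198.224.0.0/11 (198.224.0.0 - 198.255.255.255) -> 10.175.104.43
  198.233.64.0/19 (198.233.64.0 - 198.233.95.255) -> 10.175.104.249
More-specific entries that do NOT match:
  198.233.71.0/29 (198.233.71.0 - 198.233.71.7) does not contain 198.233.71.10
  198.233.71.24/29 (198.233.71.24 - 198.233.71.31) does not contain 198.233.71.10
  198.233.67.0/28 (198.233.67.0 - 198.233.67.15) does not contain 198.233.71.10
  198.233.87.0/27 (198.233.87.0 - 198.233.87.31) does not contain 198.233.71.10
  198.105.71.0/27 (198.105.71.0 - 198.105.71.31) does not contain 198.233.71.10
Longest matching prefix is /19 -> next hop 10.175.104.249.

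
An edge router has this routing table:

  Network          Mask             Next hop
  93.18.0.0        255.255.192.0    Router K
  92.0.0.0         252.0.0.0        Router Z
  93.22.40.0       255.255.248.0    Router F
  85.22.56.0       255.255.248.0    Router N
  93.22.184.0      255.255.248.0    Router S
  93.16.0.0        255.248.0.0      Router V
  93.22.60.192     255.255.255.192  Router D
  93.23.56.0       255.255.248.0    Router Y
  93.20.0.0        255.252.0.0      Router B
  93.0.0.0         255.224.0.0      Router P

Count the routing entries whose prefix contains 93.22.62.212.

4

Prefixes containing 93.22.62.212:
  92.0.0.0/6 (92.0.0.0 - 95.255.255.255)
  93.0.0.0/11 (93.0.0.0 - 93.31.255.255)
  93.16.0.0/13 (93.16.0.0 - 93.23.255.255)
  93.20.0.0/14 (93.20.0.0 - 93.23.255.255)
Total matching entries: 4.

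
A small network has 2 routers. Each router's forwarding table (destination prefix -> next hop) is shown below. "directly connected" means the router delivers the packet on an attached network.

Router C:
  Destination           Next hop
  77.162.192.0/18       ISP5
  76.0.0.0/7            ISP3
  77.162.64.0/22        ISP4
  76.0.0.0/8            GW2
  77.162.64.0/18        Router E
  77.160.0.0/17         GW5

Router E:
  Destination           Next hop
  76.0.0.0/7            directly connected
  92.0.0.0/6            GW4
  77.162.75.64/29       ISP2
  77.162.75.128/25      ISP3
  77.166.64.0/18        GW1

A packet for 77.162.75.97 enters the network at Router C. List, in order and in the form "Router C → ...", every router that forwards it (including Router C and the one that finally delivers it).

At Router C: longest match for 77.162.75.97 is 77.162.64.0/18 -> Router E
At Router E: longest match for 77.162.75.97 is 76.0.0.0/7 -> directly connected

Router C → Router E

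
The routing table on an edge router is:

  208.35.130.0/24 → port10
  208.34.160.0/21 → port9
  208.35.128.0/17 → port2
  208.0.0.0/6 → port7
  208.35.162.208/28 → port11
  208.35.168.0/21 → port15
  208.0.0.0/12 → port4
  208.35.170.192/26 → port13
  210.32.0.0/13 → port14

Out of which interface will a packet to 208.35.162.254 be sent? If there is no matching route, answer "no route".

port2

Routes whose prefix contains 208.35.162.254:
  208.0.0.0/6 (208.0.0.0 - 211.255.255.255) -> port7
  208.35.128.0/17 (208.35.128.0 - 208.35.255.255) -> port2
More-specific entries that do NOT match:
  208.35.162.208/28 (208.35.162.208 - 208.35.162.223) does not contain 208.35.162.254
  208.35.170.192/26 (208.35.170.192 - 208.35.170.255) does not contain 208.35.162.254
  208.35.130.0/24 (208.35.130.0 - 208.35.130.255) does not contain 208.35.162.254
  208.34.160.0/21 (208.34.160.0 - 208.34.167.255) does not contain 208.35.162.254
  208.35.168.0/21 (208.35.168.0 - 208.35.175.255) does not contain 208.35.162.254
Longest matching prefix is /17 -> interface port2.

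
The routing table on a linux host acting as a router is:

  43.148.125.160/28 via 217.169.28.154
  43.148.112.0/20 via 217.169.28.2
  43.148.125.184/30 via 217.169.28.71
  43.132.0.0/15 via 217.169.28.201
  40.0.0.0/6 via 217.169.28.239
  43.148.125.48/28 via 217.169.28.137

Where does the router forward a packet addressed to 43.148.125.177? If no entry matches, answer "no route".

217.169.28.2

Routes whose prefix contains 43.148.125.177:
  40.0.0.0/6 (40.0.0.0 - 43.255.255.255) -> 217.169.28.239
  43.148.112.0/20 (43.148.112.0 - 43.148.127.255) -> 217.169.28.2
More-specific entries that do NOT match:
  43.148.125.184/30 (43.148.125.184 - 43.148.125.187) does not contain 43.148.125.177
  43.148.125.160/28 (43.148.125.160 - 43.148.125.175) does not contain 43.148.125.177
  43.148.125.48/28 (43.148.125.48 - 43.148.125.63) does not contain 43.148.125.177
Longest matching prefix is /20 -> next hop 217.169.28.2.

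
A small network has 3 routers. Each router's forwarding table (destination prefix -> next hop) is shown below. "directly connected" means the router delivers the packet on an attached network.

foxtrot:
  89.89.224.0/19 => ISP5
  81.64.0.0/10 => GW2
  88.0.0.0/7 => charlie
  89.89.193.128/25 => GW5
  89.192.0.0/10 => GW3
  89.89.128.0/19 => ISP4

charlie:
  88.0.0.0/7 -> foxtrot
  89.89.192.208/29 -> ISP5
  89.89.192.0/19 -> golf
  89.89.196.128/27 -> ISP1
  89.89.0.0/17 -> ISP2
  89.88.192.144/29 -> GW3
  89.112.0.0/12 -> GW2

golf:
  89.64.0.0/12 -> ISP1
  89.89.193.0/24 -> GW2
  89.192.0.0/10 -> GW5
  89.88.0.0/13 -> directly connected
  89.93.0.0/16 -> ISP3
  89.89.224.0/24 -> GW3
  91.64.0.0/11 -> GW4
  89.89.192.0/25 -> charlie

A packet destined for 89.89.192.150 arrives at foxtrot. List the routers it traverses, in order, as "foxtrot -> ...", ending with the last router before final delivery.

At foxtrot: longest match for 89.89.192.150 is 88.0.0.0/7 -> charlie
At charlie: longest match for 89.89.192.150 is 89.89.192.0/19 -> golf
At golf: longest match for 89.89.192.150 is 89.88.0.0/13 -> directly connected

foxtrot -> charlie -> golf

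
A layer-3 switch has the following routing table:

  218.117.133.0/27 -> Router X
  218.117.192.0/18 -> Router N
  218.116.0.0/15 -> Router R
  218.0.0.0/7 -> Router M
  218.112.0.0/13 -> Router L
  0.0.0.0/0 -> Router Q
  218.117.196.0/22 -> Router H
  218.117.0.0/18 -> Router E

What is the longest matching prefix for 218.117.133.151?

218.116.0.0/15

Entries matching 218.117.133.151:
  0.0.0.0/0 (default, matches everything)
  218.0.0.0/7 (218.0.0.0 - 219.255.255.255)
  218.112.0.0/13 (218.112.0.0 - 218.119.255.255)
  218.116.0.0/15 (218.116.0.0 - 218.117.255.255)
Most specific is 218.116.0.0/15.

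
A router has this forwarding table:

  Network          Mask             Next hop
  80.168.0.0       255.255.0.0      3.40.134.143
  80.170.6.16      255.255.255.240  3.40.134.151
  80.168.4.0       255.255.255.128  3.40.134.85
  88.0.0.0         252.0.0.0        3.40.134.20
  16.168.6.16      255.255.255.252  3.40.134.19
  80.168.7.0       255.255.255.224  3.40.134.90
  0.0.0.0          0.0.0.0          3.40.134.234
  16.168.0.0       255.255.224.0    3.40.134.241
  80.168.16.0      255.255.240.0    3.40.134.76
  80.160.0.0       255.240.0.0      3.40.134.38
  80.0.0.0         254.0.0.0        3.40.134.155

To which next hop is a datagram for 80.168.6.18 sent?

3.40.134.143

Routes whose prefix contains 80.168.6.18:
  0.0.0.0/0 (default, matches everything) -> 3.40.134.234
  80.0.0.0/7 (80.0.0.0 - 81.255.255.255) -> 3.40.134.155
  80.160.0.0/12 (80.160.0.0 - 80.175.255.255) -> 3.40.134.38
  80.168.0.0/16 (80.168.0.0 - 80.168.255.255) -> 3.40.134.143
More-specific entries that do NOT match:
  16.168.6.16/30 (16.168.6.16 - 16.168.6.19) does not contain 80.168.6.18
  80.170.6.16/28 (80.170.6.16 - 80.170.6.31) does not contain 80.168.6.18
  80.168.7.0/27 (80.168.7.0 - 80.168.7.31) does not contain 80.168.6.18
  80.168.4.0/25 (80.168.4.0 - 80.168.4.127) does not contain 80.168.6.18
  80.168.16.0/20 (80.168.16.0 - 80.168.31.255) does not contain 80.168.6.18
  16.168.0.0/19 (16.168.0.0 - 16.168.31.255) does not contain 80.168.6.18
Longest matching prefix is /16 -> next hop 3.40.134.143.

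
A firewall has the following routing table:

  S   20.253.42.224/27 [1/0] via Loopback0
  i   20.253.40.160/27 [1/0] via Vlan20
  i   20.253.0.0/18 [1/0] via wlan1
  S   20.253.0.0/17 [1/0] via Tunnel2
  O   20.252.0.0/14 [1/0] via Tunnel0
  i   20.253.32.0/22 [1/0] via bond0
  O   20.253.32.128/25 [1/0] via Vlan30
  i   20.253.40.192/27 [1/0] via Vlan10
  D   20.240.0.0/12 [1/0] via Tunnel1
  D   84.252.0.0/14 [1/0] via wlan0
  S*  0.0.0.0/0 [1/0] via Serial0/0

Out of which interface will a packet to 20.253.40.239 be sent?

Routes whose prefix contains 20.253.40.239:
  0.0.0.0/0 (default, matches everything) -> Serial0/0
  20.240.0.0/12 (20.240.0.0 - 20.255.255.255) -> Tunnel1
  20.252.0.0/14 (20.252.0.0 - 20.255.255.255) -> Tunnel0
  20.253.0.0/17 (20.253.0.0 - 20.253.127.255) -> Tunnel2
  20.253.0.0/18 (20.253.0.0 - 20.253.63.255) -> wlan1
More-specific entries that do NOT match:
  20.253.42.224/27 (20.253.42.224 - 20.253.42.255) does not contain 20.253.40.239
  20.253.40.160/27 (20.253.40.160 - 20.253.40.191) does not contain 20.253.40.239
  20.253.40.192/27 (20.253.40.192 - 20.253.40.223) does not contain 20.253.40.239
  20.253.32.128/25 (20.253.32.128 - 20.253.32.255) does not contain 20.253.40.239
  20.253.32.0/22 (20.253.32.0 - 20.253.35.255) does not contain 20.253.40.239
Longest matching prefix is /18 -> interface wlan1.

wlan1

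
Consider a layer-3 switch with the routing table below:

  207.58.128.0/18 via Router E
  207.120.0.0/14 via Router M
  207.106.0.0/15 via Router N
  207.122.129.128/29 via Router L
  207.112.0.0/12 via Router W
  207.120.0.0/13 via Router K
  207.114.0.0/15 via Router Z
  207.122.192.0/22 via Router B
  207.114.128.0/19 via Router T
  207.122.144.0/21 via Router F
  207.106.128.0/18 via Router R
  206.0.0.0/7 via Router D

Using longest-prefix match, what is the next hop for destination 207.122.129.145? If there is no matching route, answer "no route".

Routes whose prefix contains 207.122.129.145:
  206.0.0.0/7 (206.0.0.0 - 207.255.255.255) -> Router D
  207.112.0.0/12 (207.112.0.0 - 207.127.255.255) -> Router W
  207.120.0.0/13 (207.120.0.0 - 207.127.255.255) -> Router K
  207.120.0.0/14 (207.120.0.0 - 207.123.255.255) -> Router M
More-specific entries that do NOT match:
  207.122.129.128/29 (207.122.129.128 - 207.122.129.135) does not contain 207.122.129.145
  207.122.192.0/22 (207.122.192.0 - 207.122.195.255) does not contain 207.122.129.145
  207.122.144.0/21 (207.122.144.0 - 207.122.151.255) does not contain 207.122.129.145
  207.114.128.0/19 (207.114.128.0 - 207.114.159.255) does not contain 207.122.129.145
  207.58.128.0/18 (207.58.128.0 - 207.58.191.255) does not contain 207.122.129.145
  207.106.128.0/18 (207.106.128.0 - 207.106.191.255) does not contain 207.122.129.145
  207.106.0.0/15 (207.106.0.0 - 207.107.255.255) does not contain 207.122.129.145
  207.114.0.0/15 (207.114.0.0 - 207.115.255.255) does not contain 207.122.129.145
Longest matching prefix is /14 -> next hop Router M.

Router M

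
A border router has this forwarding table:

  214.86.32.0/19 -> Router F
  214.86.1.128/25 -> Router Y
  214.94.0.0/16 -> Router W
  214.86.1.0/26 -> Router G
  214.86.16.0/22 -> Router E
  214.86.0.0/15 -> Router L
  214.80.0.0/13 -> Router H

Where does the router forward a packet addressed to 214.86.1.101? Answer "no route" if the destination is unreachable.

Router L

Routes whose prefix contains 214.86.1.101:
  214.80.0.0/13 (214.80.0.0 - 214.87.255.255) -> Router H
  214.86.0.0/15 (214.86.0.0 - 214.87.255.255) -> Router L
More-specific entries that do NOT match:
  214.86.1.0/26 (214.86.1.0 - 214.86.1.63) does not contain 214.86.1.101
  214.86.1.128/25 (214.86.1.128 - 214.86.1.255) does not contain 214.86.1.101
  214.86.16.0/22 (214.86.16.0 - 214.86.19.255) does not contain 214.86.1.101
  214.86.32.0/19 (214.86.32.0 - 214.86.63.255) does not contain 214.86.1.101
  214.94.0.0/16 (214.94.0.0 - 214.94.255.255) does not contain 214.86.1.101
Longest matching prefix is /15 -> next hop Router L.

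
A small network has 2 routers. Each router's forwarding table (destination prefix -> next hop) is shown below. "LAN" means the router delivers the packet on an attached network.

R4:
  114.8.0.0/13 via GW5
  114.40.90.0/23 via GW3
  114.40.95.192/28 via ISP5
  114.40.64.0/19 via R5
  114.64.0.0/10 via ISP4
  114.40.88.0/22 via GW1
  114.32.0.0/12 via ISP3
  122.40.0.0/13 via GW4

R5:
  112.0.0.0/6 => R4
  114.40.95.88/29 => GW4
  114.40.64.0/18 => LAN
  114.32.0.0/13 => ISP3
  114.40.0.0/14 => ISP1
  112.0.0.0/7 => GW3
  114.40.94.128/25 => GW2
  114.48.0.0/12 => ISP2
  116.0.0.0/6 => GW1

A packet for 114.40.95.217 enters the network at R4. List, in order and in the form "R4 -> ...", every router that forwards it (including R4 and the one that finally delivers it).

R4 -> R5

At R4: longest match for 114.40.95.217 is 114.40.64.0/19 -> R5
At R5: longest match for 114.40.95.217 is 114.40.64.0/18 -> LAN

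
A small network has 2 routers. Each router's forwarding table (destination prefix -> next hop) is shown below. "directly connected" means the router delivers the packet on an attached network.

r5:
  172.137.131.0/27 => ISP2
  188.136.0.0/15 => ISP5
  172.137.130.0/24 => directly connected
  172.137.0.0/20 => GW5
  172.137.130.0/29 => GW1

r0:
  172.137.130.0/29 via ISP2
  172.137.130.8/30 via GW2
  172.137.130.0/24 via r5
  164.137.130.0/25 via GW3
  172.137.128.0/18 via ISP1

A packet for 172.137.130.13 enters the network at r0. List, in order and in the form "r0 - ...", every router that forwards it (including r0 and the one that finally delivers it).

At r0: longest match for 172.137.130.13 is 172.137.130.0/24 -> r5
At r5: longest match for 172.137.130.13 is 172.137.130.0/24 -> directly connected

r0 - r5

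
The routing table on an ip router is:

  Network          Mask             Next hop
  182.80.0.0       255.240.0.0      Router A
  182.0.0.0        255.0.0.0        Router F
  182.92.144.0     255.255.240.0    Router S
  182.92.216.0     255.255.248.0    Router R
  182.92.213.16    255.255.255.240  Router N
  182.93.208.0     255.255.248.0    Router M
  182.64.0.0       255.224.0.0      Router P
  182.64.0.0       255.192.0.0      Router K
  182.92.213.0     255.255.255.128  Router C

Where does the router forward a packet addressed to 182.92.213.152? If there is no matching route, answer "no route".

Routes whose prefix contains 182.92.213.152:
  182.0.0.0/8 (182.0.0.0 - 182.255.255.255) -> Router F
  182.64.0.0/10 (182.64.0.0 - 182.127.255.255) -> Router K
  182.64.0.0/11 (182.64.0.0 - 182.95.255.255) -> Router P
  182.80.0.0/12 (182.80.0.0 - 182.95.255.255) -> Router A
More-specific entries that do NOT match:
  182.92.213.16/28 (182.92.213.16 - 182.92.213.31) does not contain 182.92.213.152
  182.92.213.0/25 (182.92.213.0 - 182.92.213.127) does not contain 182.92.213.152
  182.92.216.0/21 (182.92.216.0 - 182.92.223.255) does not contain 182.92.213.152
  182.93.208.0/21 (182.93.208.0 - 182.93.215.255) does not contain 182.92.213.152
  182.92.144.0/20 (182.92.144.0 - 182.92.159.255) does not contain 182.92.213.152
Longest matching prefix is /12 -> next hop Router A.

Router A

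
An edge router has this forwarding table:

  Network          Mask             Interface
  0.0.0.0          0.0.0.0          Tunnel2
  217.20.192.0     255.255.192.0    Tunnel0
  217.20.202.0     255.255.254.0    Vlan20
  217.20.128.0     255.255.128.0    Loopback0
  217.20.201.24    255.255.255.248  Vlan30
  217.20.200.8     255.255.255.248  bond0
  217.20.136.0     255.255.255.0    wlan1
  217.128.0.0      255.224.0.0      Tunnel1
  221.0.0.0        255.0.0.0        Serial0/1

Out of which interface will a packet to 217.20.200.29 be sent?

Tunnel0

Routes whose prefix contains 217.20.200.29:
  0.0.0.0/0 (default, matches everything) -> Tunnel2
  217.20.128.0/17 (217.20.128.0 - 217.20.255.255) -> Loopback0
  217.20.192.0/18 (217.20.192.0 - 217.20.255.255) -> Tunnel0
More-specific entries that do NOT match:
  217.20.201.24/29 (217.20.201.24 - 217.20.201.31) does not contain 217.20.200.29
  217.20.200.8/29 (217.20.200.8 - 217.20.200.15) does not contain 217.20.200.29
  217.20.136.0/24 (217.20.136.0 - 217.20.136.255) does not contain 217.20.200.29
  217.20.202.0/23 (217.20.202.0 - 217.20.203.255) does not contain 217.20.200.29
Longest matching prefix is /18 -> interface Tunnel0.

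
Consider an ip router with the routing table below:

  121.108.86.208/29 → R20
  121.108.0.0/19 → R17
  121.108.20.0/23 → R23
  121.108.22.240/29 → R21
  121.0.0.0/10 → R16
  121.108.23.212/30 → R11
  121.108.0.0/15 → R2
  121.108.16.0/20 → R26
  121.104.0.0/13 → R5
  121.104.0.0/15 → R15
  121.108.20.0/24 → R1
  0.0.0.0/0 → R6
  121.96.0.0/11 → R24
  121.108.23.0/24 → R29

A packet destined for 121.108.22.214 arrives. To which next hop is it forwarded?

R26

Routes whose prefix contains 121.108.22.214:
  0.0.0.0/0 (default, matches everything) -> R6
  121.96.0.0/11 (121.96.0.0 - 121.127.255.255) -> R24
  121.104.0.0/13 (121.104.0.0 - 121.111.255.255) -> R5
  121.108.0.0/15 (121.108.0.0 - 121.109.255.255) -> R2
  121.108.0.0/19 (121.108.0.0 - 121.108.31.255) -> R17
  121.108.16.0/20 (121.108.16.0 - 121.108.31.255) -> R26
More-specific entries that do NOT match:
  121.108.23.212/30 (121.108.23.212 - 121.108.23.215) does not contain 121.108.22.214
  121.108.86.208/29 (121.108.86.208 - 121.108.86.215) does not contain 121.108.22.214
  121.108.22.240/29 (121.108.22.240 - 121.108.22.247) does not contain 121.108.22.214
  121.108.20.0/24 (121.108.20.0 - 121.108.20.255) does not contain 121.108.22.214
  121.108.23.0/24 (121.108.23.0 - 121.108.23.255) does not contain 121.108.22.214
  121.108.20.0/23 (121.108.20.0 - 121.108.21.255) does not contain 121.108.22.214
Longest matching prefix is /20 -> next hop R26.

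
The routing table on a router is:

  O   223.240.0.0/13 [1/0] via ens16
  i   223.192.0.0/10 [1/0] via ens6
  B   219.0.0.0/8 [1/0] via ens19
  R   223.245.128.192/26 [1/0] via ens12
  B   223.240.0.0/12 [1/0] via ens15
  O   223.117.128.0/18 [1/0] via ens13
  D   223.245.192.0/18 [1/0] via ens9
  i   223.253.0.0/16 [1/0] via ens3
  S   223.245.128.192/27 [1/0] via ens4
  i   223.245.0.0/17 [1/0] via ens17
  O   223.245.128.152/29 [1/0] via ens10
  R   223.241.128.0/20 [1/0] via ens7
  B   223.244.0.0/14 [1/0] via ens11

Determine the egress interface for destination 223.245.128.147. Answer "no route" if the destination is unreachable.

ens11

Routes whose prefix contains 223.245.128.147:
  223.192.0.0/10 (223.192.0.0 - 223.255.255.255) -> ens6
  223.240.0.0/12 (223.240.0.0 - 223.255.255.255) -> ens15
  223.240.0.0/13 (223.240.0.0 - 223.247.255.255) -> ens16
  223.244.0.0/14 (223.244.0.0 - 223.247.255.255) -> ens11
More-specific entries that do NOT match:
  223.245.128.152/29 (223.245.128.152 - 223.245.128.159) does not contain 223.245.128.147
  223.245.128.192/27 (223.245.128.192 - 223.245.128.223) does not contain 223.245.128.147
  223.245.128.192/26 (223.245.128.192 - 223.245.128.255) does not contain 223.245.128.147
  223.241.128.0/20 (223.241.128.0 - 223.241.143.255) does not contain 223.245.128.147
  223.117.128.0/18 (223.117.128.0 - 223.117.191.255) does not contain 223.245.128.147
  223.245.192.0/18 (223.245.192.0 - 223.245.255.255) does not contain 223.245.128.147
  223.245.0.0/17 (223.245.0.0 - 223.245.127.255) does not contain 223.245.128.147
  223.253.0.0/16 (223.253.0.0 - 223.253.255.255) does not contain 223.245.128.147
Longest matching prefix is /14 -> interface ens11.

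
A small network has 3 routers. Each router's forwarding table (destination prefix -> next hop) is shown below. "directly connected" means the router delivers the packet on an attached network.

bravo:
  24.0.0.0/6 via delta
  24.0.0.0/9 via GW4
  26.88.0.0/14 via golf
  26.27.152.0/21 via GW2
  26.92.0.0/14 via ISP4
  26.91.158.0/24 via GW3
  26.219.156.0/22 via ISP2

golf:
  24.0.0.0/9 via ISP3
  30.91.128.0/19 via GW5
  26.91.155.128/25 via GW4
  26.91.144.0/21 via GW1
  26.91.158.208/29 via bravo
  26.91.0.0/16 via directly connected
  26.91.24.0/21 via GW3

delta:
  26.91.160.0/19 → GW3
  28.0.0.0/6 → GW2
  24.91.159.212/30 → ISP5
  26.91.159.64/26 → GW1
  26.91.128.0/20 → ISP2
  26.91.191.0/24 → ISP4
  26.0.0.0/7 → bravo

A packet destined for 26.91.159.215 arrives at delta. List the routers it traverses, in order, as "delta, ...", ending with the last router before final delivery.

At delta: longest match for 26.91.159.215 is 26.0.0.0/7 -> bravo
At bravo: longest match for 26.91.159.215 is 26.88.0.0/14 -> golf
At golf: longest match for 26.91.159.215 is 26.91.0.0/16 -> directly connected

delta, bravo, golf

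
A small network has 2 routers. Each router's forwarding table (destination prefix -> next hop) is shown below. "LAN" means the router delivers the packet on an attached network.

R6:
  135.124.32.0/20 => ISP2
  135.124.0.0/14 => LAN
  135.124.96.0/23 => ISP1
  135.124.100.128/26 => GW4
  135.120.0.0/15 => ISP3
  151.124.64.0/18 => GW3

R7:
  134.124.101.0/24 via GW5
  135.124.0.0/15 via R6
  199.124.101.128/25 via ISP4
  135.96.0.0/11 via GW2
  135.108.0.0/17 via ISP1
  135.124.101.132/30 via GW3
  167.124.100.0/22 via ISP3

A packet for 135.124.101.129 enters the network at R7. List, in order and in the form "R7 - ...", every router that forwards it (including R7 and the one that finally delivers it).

R7 - R6

At R7: longest match for 135.124.101.129 is 135.124.0.0/15 -> R6
At R6: longest match for 135.124.101.129 is 135.124.0.0/14 -> LAN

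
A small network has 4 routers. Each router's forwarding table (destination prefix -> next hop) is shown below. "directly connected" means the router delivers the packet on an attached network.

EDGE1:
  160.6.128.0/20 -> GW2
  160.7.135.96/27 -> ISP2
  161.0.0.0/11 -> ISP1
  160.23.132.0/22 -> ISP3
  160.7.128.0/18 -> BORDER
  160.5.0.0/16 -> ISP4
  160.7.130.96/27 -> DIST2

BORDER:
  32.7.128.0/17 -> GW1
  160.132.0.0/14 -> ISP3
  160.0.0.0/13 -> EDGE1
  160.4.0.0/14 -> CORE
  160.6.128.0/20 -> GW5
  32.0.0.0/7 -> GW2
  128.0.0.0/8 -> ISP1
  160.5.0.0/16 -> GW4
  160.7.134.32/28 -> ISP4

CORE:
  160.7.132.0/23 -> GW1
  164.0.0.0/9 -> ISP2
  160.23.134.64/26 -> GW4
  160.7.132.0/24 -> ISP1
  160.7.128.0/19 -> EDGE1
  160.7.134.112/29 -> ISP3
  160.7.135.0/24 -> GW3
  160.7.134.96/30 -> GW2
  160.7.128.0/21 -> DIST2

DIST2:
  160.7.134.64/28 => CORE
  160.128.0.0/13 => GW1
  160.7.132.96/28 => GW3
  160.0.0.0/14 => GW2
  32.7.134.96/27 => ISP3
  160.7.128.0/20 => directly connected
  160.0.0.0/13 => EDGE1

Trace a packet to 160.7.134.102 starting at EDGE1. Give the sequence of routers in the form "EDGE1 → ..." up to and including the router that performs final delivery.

EDGE1 → BORDER → CORE → DIST2

At EDGE1: longest match for 160.7.134.102 is 160.7.128.0/18 -> BORDER
At BORDER: longest match for 160.7.134.102 is 160.4.0.0/14 -> CORE
At CORE: longest match for 160.7.134.102 is 160.7.128.0/21 -> DIST2
At DIST2: longest match for 160.7.134.102 is 160.7.128.0/20 -> directly connected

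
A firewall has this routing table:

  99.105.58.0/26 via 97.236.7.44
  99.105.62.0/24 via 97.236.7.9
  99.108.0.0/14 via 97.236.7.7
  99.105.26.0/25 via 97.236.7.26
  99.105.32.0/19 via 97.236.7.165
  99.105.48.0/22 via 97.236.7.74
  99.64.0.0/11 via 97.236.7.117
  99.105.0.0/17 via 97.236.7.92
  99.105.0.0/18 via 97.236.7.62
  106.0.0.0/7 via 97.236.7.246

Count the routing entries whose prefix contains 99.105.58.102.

Prefixes containing 99.105.58.102:
  99.105.0.0/17 (99.105.0.0 - 99.105.127.255)
  99.105.0.0/18 (99.105.0.0 - 99.105.63.255)
  99.105.32.0/19 (99.105.32.0 - 99.105.63.255)
Total matching entries: 3.

3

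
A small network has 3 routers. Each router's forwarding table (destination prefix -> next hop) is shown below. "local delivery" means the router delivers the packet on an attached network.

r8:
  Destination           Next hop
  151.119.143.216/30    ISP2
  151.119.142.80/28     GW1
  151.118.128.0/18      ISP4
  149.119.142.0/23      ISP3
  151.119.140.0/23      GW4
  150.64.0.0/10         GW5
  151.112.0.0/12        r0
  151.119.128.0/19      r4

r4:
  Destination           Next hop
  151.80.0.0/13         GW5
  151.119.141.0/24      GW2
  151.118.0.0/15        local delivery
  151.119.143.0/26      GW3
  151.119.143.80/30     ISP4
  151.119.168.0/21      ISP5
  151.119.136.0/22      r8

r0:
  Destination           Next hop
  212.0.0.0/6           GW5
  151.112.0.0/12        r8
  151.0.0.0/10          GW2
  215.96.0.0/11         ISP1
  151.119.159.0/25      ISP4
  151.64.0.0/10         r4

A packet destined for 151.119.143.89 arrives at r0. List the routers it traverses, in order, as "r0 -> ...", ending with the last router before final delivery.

At r0: longest match for 151.119.143.89 is 151.112.0.0/12 -> r8
At r8: longest match for 151.119.143.89 is 151.119.128.0/19 -> r4
At r4: longest match for 151.119.143.89 is 151.118.0.0/15 -> local delivery

r0 -> r8 -> r4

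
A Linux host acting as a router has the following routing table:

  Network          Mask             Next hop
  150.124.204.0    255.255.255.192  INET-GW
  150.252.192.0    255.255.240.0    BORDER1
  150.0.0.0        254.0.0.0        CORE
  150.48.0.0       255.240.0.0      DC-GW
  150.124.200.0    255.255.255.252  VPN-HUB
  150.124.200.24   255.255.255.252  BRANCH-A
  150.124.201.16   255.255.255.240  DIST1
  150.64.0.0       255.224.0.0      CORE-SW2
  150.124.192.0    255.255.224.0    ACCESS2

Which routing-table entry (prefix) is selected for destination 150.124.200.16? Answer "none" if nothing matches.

150.124.192.0/19

Entries matching 150.124.200.16:
  150.0.0.0/7 (150.0.0.0 - 151.255.255.255)
  150.124.192.0/19 (150.124.192.0 - 150.124.223.255)
Most specific is 150.124.192.0/19.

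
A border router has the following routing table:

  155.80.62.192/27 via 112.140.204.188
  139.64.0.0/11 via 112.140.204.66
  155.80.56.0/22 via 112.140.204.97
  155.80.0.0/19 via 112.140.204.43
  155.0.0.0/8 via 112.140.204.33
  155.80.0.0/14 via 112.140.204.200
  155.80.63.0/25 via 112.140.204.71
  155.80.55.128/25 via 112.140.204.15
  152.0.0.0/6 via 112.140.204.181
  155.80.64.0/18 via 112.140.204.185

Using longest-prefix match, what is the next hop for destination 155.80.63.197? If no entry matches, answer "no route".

Routes whose prefix contains 155.80.63.197:
  152.0.0.0/6 (152.0.0.0 - 155.255.255.255) -> 112.140.204.181
  155.0.0.0/8 (155.0.0.0 - 155.255.255.255) -> 112.140.204.33
  155.80.0.0/14 (155.80.0.0 - 155.83.255.255) -> 112.140.204.200
More-specific entries that do NOT match:
  155.80.62.192/27 (155.80.62.192 - 155.80.62.223) does not contain 155.80.63.197
  155.80.63.0/25 (155.80.63.0 - 155.80.63.127) does not contain 155.80.63.197
  155.80.55.128/25 (155.80.55.128 - 155.80.55.255) does not contain 155.80.63.197
  155.80.56.0/22 (155.80.56.0 - 155.80.59.255) does not contain 155.80.63.197
  155.80.0.0/19 (155.80.0.0 - 155.80.31.255) does not contain 155.80.63.197
  155.80.64.0/18 (155.80.64.0 - 155.80.127.255) does not contain 155.80.63.197
Longest matching prefix is /14 -> next hop 112.140.204.200.

112.140.204.200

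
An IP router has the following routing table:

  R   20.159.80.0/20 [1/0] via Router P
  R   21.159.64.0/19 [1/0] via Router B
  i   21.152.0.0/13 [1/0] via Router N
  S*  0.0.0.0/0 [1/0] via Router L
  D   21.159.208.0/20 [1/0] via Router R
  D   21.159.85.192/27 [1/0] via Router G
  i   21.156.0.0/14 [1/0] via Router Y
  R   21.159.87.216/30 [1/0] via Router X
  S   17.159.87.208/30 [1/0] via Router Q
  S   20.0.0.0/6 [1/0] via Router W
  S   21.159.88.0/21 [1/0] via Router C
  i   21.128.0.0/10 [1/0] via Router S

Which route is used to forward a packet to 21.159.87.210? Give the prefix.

Entries matching 21.159.87.210:
  0.0.0.0/0 (default, matches everything)
  20.0.0.0/6 (20.0.0.0 - 23.255.255.255)
  21.128.0.0/10 (21.128.0.0 - 21.191.255.255)
  21.152.0.0/13 (21.152.0.0 - 21.159.255.255)
  21.156.0.0/14 (21.156.0.0 - 21.159.255.255)
  21.159.64.0/19 (21.159.64.0 - 21.159.95.255)
Most specific is 21.159.64.0/19.

21.159.64.0/19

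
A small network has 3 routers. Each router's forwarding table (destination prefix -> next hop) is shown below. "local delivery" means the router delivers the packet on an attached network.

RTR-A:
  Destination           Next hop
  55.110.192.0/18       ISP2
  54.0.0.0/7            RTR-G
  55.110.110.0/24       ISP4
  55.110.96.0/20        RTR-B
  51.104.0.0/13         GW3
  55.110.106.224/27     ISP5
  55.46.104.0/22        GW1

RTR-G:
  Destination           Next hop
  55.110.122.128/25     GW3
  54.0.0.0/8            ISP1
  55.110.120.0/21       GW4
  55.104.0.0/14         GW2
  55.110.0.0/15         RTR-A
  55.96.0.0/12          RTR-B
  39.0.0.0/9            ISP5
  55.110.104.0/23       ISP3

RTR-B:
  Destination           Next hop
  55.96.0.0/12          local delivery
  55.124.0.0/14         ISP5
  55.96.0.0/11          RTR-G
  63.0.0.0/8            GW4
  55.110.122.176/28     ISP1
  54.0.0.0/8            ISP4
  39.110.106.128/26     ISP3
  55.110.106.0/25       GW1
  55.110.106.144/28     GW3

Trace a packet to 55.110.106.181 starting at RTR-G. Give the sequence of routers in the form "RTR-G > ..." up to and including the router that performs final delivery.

At RTR-G: longest match for 55.110.106.181 is 55.110.0.0/15 -> RTR-A
At RTR-A: longest match for 55.110.106.181 is 55.110.96.0/20 -> RTR-B
At RTR-B: longest match for 55.110.106.181 is 55.96.0.0/12 -> local delivery

RTR-G > RTR-A > RTR-B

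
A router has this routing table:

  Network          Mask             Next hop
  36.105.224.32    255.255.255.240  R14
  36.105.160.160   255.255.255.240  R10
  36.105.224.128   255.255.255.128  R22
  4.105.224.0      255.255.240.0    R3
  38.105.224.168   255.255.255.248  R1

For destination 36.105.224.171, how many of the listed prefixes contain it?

Prefixes containing 36.105.224.171:
  36.105.224.128/25 (36.105.224.128 - 36.105.224.255)
Total matching entries: 1.

1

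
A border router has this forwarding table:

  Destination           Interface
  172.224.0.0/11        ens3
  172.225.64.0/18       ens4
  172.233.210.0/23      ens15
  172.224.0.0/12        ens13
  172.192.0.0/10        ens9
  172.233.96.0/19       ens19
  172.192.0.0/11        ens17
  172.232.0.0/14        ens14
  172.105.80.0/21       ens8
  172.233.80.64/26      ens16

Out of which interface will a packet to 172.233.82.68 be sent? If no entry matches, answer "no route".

Routes whose prefix contains 172.233.82.68:
  172.192.0.0/10 (172.192.0.0 - 172.255.255.255) -> ens9
  172.224.0.0/11 (172.224.0.0 - 172.255.255.255) -> ens3
  172.224.0.0/12 (172.224.0.0 - 172.239.255.255) -> ens13
  172.232.0.0/14 (172.232.0.0 - 172.235.255.255) -> ens14
More-specific entries that do NOT match:
  172.233.80.64/26 (172.233.80.64 - 172.233.80.127) does not contain 172.233.82.68
  172.233.210.0/23 (172.233.210.0 - 172.233.211.255) does not contain 172.233.82.68
  172.105.80.0/21 (172.105.80.0 - 172.105.87.255) does not contain 172.233.82.68
  172.233.96.0/19 (172.233.96.0 - 172.233.127.255) does not contain 172.233.82.68
  172.225.64.0/18 (172.225.64.0 - 172.225.127.255) does not contain 172.233.82.68
Longest matching prefix is /14 -> interface ens14.

ens14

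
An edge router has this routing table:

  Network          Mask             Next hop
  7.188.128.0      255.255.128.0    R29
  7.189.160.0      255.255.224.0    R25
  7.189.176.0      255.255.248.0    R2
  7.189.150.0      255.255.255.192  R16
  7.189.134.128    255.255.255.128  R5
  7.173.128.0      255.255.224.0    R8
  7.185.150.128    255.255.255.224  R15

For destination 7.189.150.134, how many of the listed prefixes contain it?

0

No listed prefix contains 7.189.150.134.
Total matching entries: 0.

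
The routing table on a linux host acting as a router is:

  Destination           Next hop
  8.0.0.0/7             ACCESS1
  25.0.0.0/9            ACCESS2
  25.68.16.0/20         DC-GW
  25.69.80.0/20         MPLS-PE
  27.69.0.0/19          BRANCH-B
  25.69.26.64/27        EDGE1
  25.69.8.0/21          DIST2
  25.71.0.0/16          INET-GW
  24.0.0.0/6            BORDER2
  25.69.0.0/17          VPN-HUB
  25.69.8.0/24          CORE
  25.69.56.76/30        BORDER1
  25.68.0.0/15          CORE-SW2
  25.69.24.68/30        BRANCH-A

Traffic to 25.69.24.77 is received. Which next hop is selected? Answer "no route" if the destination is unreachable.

VPN-HUB

Routes whose prefix contains 25.69.24.77:
  24.0.0.0/6 (24.0.0.0 - 27.255.255.255) -> BORDER2
  25.0.0.0/9 (25.0.0.0 - 25.127.255.255) -> ACCESS2
  25.68.0.0/15 (25.68.0.0 - 25.69.255.255) -> CORE-SW2
  25.69.0.0/17 (25.69.0.0 - 25.69.127.255) -> VPN-HUB
More-specific entries that do NOT match:
  25.69.56.76/30 (25.69.56.76 - 25.69.56.79) does not contain 25.69.24.77
  25.69.24.68/30 (25.69.24.68 - 25.69.24.71) does not contain 25.69.24.77
  25.69.26.64/27 (25.69.26.64 - 25.69.26.95) does not contain 25.69.24.77
  25.69.8.0/24 (25.69.8.0 - 25.69.8.255) does not contain 25.69.24.77
  25.69.8.0/21 (25.69.8.0 - 25.69.15.255) does not contain 25.69.24.77
  25.68.16.0/20 (25.68.16.0 - 25.68.31.255) does not contain 25.69.24.77
  25.69.80.0/20 (25.69.80.0 - 25.69.95.255) does not contain 25.69.24.77
  27.69.0.0/19 (27.69.0.0 - 27.69.31.255) does not contain 25.69.24.77
Longest matching prefix is /17 -> next hop VPN-HUB.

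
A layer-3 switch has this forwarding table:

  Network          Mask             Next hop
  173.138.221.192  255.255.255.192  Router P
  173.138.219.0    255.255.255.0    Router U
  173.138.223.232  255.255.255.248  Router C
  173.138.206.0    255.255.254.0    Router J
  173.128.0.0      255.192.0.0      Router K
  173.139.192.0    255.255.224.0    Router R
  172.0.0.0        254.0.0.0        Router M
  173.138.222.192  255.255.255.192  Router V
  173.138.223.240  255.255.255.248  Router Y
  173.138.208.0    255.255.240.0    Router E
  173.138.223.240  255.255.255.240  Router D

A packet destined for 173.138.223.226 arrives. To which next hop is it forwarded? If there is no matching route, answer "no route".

Router E

Routes whose prefix contains 173.138.223.226:
  172.0.0.0/7 (172.0.0.0 - 173.255.255.255) -> Router M
  173.128.0.0/10 (173.128.0.0 - 173.191.255.255) -> Router K
  173.138.208.0/20 (173.138.208.0 - 173.138.223.255) -> Router E
More-specific entries that do NOT match:
  173.138.223.232/29 (173.138.223.232 - 173.138.223.239) does not contain 173.138.223.226
  173.138.223.240/29 (173.138.223.240 - 173.138.223.247) does not contain 173.138.223.226
  173.138.223.240/28 (173.138.223.240 - 173.138.223.255) does not contain 173.138.223.226
  173.138.221.192/26 (173.138.221.192 - 173.138.221.255) does not contain 173.138.223.226
  173.138.222.192/26 (173.138.222.192 - 173.138.222.255) does not contain 173.138.223.226
  173.138.219.0/24 (173.138.219.0 - 173.138.219.255) does not contain 173.138.223.226
  173.138.206.0/23 (173.138.206.0 - 173.138.207.255) does not contain 173.138.223.226
Longest matching prefix is /20 -> next hop Router E.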